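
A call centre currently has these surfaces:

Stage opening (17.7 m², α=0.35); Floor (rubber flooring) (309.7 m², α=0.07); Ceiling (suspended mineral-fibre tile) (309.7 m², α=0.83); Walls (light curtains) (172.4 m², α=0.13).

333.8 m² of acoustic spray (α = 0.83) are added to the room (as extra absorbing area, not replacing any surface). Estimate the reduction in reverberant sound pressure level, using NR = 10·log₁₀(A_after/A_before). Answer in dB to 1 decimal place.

2.8 dB

A_before = Σ Sᵢαᵢ = 17.7×0.35 + 309.7×0.07 + 309.7×0.83 + 172.4×0.13 = 307.337 sabins.
Added absorption = 333.8 × 0.83 = 277.054 sabins.
New total A_after = 584.391 sabins.
Reduction = 10 log₁₀(A_after/A_before) = 10 log₁₀(1.9015) = 2.8 dB.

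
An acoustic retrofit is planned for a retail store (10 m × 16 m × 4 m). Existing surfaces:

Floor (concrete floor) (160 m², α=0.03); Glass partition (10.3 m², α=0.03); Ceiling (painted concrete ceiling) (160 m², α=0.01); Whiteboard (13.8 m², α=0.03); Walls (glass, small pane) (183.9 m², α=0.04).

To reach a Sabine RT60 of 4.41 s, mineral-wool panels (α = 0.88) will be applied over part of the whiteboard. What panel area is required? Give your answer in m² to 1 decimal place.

Total absorption A₁ = 160·0.03 + 10.3·0.03 + 160·0.01 + 13.8·0.03 + 183.9·0.04
  = 4.800 + 0.309 + 1.600 + 0.414 + 7.356 = 14.479 m² sabins.
Required A₂ = 0.161·640/4.41 = 23.365 sabins.
ΔA needed = 23.365 − 14.479 = 8.886 sabins.
Each m² of panel replacing the whiteboard adds (0.88 − 0.03) = 0.85 sabins.
Panel area = 8.886 / 0.85 = 10.5 m².

10.5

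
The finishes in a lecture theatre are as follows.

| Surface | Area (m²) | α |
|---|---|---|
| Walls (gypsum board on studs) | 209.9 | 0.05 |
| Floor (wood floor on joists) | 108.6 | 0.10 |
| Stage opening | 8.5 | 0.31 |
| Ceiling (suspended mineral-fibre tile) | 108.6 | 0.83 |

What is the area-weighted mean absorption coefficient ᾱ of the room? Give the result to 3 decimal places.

0.262

Total surface area S = 435.6 m².
A = 209.9×0.05 + 108.6×0.10 + 8.5×0.31 + 108.6×0.83 = 114.128 sabins.
ᾱ = A/S = 0.262.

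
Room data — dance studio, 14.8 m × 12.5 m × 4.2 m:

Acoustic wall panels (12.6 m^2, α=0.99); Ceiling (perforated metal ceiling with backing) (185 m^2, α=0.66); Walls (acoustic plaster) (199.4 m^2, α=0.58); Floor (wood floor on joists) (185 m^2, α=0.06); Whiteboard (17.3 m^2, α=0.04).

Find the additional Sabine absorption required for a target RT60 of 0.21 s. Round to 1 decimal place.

333.7 sabins

A₁ = Σ Sᵢαᵢ = 12.6·0.99 + 185·0.66 + 199.4·0.58 + 185·0.06 + 17.3·0.04 = 262.018 sabins.
V = 777 m³. Required absorption A₂ = 0.161 × 777 / 0.21 = 595.700 sabins.
Additional absorption ΔA = 595.700 − 262.018 = 333.7 sabins.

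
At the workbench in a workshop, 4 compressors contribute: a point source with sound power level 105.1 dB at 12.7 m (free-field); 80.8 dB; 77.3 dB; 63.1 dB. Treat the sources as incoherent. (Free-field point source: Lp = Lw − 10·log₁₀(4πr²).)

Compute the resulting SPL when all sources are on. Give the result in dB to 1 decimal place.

Source at 12.7 m: Lp = 105.1 − 10·log₁₀(4π·12.7²) = 105.1 − 10·log₁₀(2026.830) = 72.0 dB.
Σ 10^(Lᵢ/10) = 1.918e+08.
L_total = 10·log₁₀(1.918e+08) = 82.8 dB.

82.8 dB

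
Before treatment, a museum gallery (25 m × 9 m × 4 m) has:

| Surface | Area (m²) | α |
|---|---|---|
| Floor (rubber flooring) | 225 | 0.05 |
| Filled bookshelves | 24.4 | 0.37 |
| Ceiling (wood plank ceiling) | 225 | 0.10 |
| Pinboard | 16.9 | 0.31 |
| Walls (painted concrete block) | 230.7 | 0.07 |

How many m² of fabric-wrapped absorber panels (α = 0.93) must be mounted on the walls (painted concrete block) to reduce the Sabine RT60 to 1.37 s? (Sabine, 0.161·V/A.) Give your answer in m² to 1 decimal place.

Total absorption A₁ = 225·0.05 + 24.4·0.37 + 225·0.10 + 16.9·0.31 + 230.7·0.07
  = 11.250 + 9.028 + 22.500 + 5.239 + 16.149 = 64.166 m² sabins.
Required A₂ = 0.161·900/1.37 = 105.766 sabins.
ΔA needed = 105.766 − 64.166 = 41.600 sabins.
Each m² of panel replacing the walls (painted concrete block) adds (0.93 − 0.07) = 0.86 sabins.
Area = ΔA/Δα = 41.600/0.86 = 48.4 m².

48.4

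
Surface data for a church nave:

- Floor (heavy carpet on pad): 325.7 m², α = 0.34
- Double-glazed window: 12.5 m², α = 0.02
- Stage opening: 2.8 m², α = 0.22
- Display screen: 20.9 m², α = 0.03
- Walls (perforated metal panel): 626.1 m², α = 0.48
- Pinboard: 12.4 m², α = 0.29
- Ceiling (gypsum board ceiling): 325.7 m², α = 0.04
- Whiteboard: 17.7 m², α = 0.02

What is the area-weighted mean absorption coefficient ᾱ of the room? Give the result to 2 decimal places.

S = Σ Sᵢ = 325.7 + 12.5 + 2.8 + 20.9 + 626.1 + 12.4 + 325.7 + 17.7 = 1343.8 m².
A = 325.7*0.34 + 12.5*0.02 + 2.8*0.22 + 20.9*0.03 + 626.1*0.48 + 12.4*0.29 + 325.7*0.04 + 17.7*0.02 = 429.737 sabins.
ᾱ = A/S = 0.32.

0.32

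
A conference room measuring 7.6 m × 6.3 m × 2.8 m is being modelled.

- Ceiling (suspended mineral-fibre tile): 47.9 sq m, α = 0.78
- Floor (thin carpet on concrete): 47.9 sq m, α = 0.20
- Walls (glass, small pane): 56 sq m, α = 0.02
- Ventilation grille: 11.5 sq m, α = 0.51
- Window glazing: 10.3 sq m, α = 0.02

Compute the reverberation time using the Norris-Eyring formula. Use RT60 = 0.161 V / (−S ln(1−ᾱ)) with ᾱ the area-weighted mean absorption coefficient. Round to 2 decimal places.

0.33 seconds

S = Σ Sᵢ = 173.6 sq m.
Σ(Sᵢαᵢ) = 47.9×0.78 + 47.9×0.20 + 56×0.02 + 11.5×0.51 + 10.3×0.02 = 54.133.
Mean coefficient ᾱ = A/S = 0.3118.
−S·ln(1−ᾱ) = −173.6 × ln(1 − 0.3118) = 64.870.
V = 7.6 × 6.3 × 2.8 = 134.064 m³.
T = 0.161·V/[−S·ln(1−ᾱ)] = 0.161·134.064/64.870 = 0.33 s.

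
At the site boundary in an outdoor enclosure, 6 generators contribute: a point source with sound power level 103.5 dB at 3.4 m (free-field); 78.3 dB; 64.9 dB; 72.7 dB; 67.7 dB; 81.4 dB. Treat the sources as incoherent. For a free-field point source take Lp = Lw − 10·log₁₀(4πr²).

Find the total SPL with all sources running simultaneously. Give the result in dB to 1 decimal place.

85.9 dB

Source at 3.4 m: Lp = 103.5 − 10·log₁₀(4π·3.4²) = 103.5 − 10·log₁₀(145.267) = 81.9 dB.
Σ 10^(Lᵢ/10) = 3.881e+08.
L_total = 10·log₁₀(3.881e+08) = 85.9 dB.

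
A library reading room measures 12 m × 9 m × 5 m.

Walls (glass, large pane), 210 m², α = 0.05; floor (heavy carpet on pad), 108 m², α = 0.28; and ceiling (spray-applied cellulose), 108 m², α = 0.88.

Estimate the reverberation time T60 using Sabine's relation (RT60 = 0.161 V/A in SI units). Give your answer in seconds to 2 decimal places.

0.64 seconds

Total absorption A = 210×0.05 + 108×0.28 + 108×0.88
  = 10.500 + 30.240 + 95.040 = 135.780 m² sabins.
Room volume: 540 m³.
RT60 = 0.161 · V / A = 0.161 × 540 / 135.780 = 0.64 s.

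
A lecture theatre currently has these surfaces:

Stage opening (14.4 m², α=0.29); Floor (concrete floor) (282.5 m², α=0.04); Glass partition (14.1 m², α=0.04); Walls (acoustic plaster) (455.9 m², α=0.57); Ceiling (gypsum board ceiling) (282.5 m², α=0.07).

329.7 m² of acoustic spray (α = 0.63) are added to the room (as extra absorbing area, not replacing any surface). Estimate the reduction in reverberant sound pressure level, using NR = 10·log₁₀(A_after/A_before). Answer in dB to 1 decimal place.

2.3 dB

Equivalent absorption area: A_before = 14.4·0.29 + 282.5·0.04 + 14.1·0.04 + 455.9·0.57 + 282.5·0.07 = 295.678 m².
Treatment contributes 329.7·0.63 = 207.711 sabins.
New total A_after = 503.389 sabins.
Reduction = 10 log₁₀(A_after/A_before) = 10 log₁₀(1.7025) = 2.3 dB.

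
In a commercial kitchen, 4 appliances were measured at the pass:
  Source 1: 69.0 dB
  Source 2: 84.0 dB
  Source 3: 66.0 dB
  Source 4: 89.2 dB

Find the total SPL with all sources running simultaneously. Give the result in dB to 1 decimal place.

Σ 10^(Lᵢ/10) = 1.095e+09.
Back to dB: 10·log₁₀ Σ = 90.4 dB.

90.4 dB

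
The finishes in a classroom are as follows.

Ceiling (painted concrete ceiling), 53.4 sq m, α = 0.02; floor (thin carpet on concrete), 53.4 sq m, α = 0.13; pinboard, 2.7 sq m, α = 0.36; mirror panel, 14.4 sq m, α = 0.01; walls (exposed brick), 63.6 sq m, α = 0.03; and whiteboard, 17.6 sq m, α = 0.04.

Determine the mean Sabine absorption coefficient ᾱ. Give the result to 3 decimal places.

S = Σ Sᵢ = 53.4 + 53.4 + 2.7 + 14.4 + 63.6 + 17.6 = 205.1 sq m.
A = 53.4*0.02 + 53.4*0.13 + 2.7*0.36 + 14.4*0.01 + 63.6*0.03 + 17.6*0.04 = 11.738 sabins.
ᾱ = 11.738 / 205.1 = 0.057.

0.057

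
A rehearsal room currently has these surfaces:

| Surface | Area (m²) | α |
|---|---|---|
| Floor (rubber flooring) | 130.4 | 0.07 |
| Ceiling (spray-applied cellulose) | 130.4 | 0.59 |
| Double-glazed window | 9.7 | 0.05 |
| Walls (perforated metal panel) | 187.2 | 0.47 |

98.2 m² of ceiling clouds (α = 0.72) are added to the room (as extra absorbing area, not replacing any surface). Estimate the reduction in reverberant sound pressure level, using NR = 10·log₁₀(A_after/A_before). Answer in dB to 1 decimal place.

A_before = Σ Sᵢαᵢ = 130.4*0.07 + 130.4*0.59 + 9.7*0.05 + 187.2*0.47 = 174.533 sabins.
Treatment contributes 98.2·0.72 = 70.704 sabins.
A_after = 174.533 + 70.704 = 245.237 sabins.
NR = 10·log₁₀(245.237/174.533) = 1.5 dB.

1.5 dB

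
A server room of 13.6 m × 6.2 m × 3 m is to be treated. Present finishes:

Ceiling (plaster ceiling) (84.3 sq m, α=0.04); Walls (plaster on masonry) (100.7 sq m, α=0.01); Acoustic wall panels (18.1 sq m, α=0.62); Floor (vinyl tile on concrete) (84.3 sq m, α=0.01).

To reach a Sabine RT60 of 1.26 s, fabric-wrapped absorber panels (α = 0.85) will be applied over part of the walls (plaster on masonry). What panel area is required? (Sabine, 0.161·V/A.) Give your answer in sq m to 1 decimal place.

18.9

Equivalent absorption area: A₁ = 84.3×0.04 + 100.7×0.01 + 18.1×0.62 + 84.3×0.01 = 16.444 sq m.
V = 252.96 m³. Target absorption A₂ = 0.161 × 252.96 / 1.26 = 32.323 sabins.
Absorption to add: 32.323 − 16.444 = 15.879 sabins.
Net gain per sq m: Δα = 0.85 − 0.01 = 0.84.
Panel area = 15.879 / 0.84 = 18.9 sq m.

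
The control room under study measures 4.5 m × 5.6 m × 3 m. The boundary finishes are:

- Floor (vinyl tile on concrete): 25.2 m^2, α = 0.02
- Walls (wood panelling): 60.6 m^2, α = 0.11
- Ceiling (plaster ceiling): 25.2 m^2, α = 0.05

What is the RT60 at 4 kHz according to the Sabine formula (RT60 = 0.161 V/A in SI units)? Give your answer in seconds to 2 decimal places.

Summing Sᵢαᵢ: 0.504 + 6.666 + 1.260 → A = 8.430 sabins.
V = 4.5·5.6·3 = 75.6 m³.
RT60 = 0.161 · V / A = 0.161 × 75.6 / 8.430 = 1.44 s.

1.44 seconds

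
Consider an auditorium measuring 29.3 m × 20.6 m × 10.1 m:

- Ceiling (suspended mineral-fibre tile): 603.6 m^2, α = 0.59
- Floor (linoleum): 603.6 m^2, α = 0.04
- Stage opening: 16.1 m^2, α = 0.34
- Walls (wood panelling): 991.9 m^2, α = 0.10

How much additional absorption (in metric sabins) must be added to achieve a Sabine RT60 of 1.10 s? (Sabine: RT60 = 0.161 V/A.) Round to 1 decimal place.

A₁ = Σ Sᵢαᵢ = 603.6*0.59 + 603.6*0.04 + 16.1*0.34 + 991.9*0.10 = 484.932 sabins.
Target A₂ = 0.161·6096.158/1.10 = 892.256 sabins (V = 6096.158 m³).
Additional absorption ΔA = 892.256 − 484.932 = 407.3 sabins.

407.3 sabins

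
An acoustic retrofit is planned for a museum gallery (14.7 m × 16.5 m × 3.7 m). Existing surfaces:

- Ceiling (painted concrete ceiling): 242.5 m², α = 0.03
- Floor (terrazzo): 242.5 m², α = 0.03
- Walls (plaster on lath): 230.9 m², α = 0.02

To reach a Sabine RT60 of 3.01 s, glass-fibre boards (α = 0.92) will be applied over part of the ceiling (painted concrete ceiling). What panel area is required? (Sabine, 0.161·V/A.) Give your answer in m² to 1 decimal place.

A₁ = Σ Sᵢαᵢ = 242.5·0.03 + 242.5·0.03 + 230.9·0.02 = 19.168 sabins.
Required A₂ = 0.161·897.435/3.01 = 48.002 sabins.
Absorption to add: 48.002 − 19.168 = 28.834 sabins.
Net gain per m²: Δα = 0.92 − 0.03 = 0.89.
Panel area = 28.834 / 0.89 = 32.4 m².

32.4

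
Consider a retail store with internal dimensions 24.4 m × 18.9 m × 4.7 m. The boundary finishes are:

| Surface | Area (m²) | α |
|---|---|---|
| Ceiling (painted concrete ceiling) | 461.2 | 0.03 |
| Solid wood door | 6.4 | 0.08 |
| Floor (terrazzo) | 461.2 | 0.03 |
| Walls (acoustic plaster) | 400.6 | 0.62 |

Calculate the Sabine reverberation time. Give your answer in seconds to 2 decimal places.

1.26 sec

A = Σ Sᵢαᵢ = 461.2·0.03 + 6.4·0.08 + 461.2·0.03 + 400.6·0.62 = 276.556 sabins.
V = 24.4·18.9·4.7 = 2167.452 m³.
T = 0.161 V/A = 0.161·2167.452/276.556 = 1.26 s.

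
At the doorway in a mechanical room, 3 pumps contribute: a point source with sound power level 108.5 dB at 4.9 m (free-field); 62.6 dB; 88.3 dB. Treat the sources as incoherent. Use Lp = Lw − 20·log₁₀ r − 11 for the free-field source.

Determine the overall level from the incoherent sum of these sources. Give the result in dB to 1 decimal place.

89.6 dB

Source at 4.9 m: Lp = 108.5 − 20·log₁₀(4.9) − 11 = 83.7 dB.
Converting to relative power and adding: 10^(83.7/10) + 10^(62.6/10) + 10^(88.3/10) = 9.123e+08.
Combined level = 10 log₁₀(9.123e+08) = 89.6 dB.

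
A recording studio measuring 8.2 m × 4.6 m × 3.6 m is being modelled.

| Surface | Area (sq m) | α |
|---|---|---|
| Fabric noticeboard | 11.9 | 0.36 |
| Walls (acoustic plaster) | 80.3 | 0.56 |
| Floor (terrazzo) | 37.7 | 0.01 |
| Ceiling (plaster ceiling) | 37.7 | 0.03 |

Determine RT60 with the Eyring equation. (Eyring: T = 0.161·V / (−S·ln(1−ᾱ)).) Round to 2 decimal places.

0.36 seconds

Total surface area S = 11.9 + 80.3 + 37.7 + 37.7 = 167.6 sq m.
Absorption A = 11.9×0.36 + 80.3×0.56 + 37.7×0.01 + 37.7×0.03 = 50.760 sabins.
ᾱ = 50.760 / 167.6 = 0.3029.
Eyring denominator: −S ln(1−ᾱ) = 60.475.
V = 8.2 × 4.6 × 3.6 = 135.792 m³.
T = 0.161·V/[−S·ln(1−ᾱ)] = 0.161·135.792/60.475 = 0.36 s.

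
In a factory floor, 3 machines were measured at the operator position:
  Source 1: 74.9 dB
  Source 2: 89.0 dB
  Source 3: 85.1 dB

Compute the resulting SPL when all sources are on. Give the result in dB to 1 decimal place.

Sum in the linear (power) domain: Σ 10^(Lᵢ/10) = 10^(74.9/10) + 10^(89.0/10) + 10^(85.1/10) = 1.149e+09.
Back to dB: 10·log₁₀ Σ = 90.6 dB.

90.6 dB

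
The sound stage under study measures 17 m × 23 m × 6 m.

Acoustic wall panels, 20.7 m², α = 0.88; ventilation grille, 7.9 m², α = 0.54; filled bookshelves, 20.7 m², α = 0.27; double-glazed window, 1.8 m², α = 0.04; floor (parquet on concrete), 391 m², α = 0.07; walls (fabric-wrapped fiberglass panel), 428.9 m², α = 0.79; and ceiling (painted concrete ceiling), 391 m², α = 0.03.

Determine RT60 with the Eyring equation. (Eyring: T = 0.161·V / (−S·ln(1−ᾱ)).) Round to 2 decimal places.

0.77 seconds

Total surface area S = 20.7 + 7.9 + 20.7 + 1.8 + 391 + 428.9 + 391 = 1262.0 m².
Σ(Sᵢαᵢ) = 20.7·0.88 + 7.9·0.54 + 20.7·0.27 + 1.8·0.04 + 391·0.07 + 428.9·0.79 + 391·0.03 = 406.074.
Mean coefficient ᾱ = A/S = 0.3218.
Eyring denominator: −S ln(1−ᾱ) = 490.051.
V = 17 × 23 × 6 = 2346 m³.
RT60 = 0.161 × 2346 / 490.051 = 0.77 s.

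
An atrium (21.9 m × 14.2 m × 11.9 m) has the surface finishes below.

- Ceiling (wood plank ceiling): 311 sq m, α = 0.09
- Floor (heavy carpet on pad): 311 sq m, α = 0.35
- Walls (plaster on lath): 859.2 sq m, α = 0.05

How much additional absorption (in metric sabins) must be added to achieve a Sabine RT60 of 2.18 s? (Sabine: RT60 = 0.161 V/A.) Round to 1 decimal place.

Summing Sᵢαᵢ: 27.990 + 108.850 + 42.960 → A₁ = 179.800 sabins.
For T = 2.18 s, need A₂ = 0.161·V/T = 0.161·3700.662/2.18 = 273.306 sabins.
ΔA = A₂ − A₁ = 273.306 − 179.800 = 93.5 sabins.

93.5 sabins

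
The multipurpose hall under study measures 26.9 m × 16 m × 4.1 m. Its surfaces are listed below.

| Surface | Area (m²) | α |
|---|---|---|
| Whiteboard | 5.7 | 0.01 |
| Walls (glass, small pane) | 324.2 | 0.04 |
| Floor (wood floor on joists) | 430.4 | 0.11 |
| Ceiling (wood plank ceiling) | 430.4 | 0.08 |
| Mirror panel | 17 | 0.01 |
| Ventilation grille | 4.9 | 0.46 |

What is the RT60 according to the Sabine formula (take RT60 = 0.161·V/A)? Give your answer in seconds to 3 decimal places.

A = Σ Sᵢαᵢ = 5.7*0.01 + 324.2*0.04 + 430.4*0.11 + 430.4*0.08 + 17*0.01 + 4.9*0.46 = 97.225 sabins.
Room volume: 1764.64 m³.
Sabine: RT60 = 0.161 × 1764.64 / 97.225 = 2.922 s.

2.922 s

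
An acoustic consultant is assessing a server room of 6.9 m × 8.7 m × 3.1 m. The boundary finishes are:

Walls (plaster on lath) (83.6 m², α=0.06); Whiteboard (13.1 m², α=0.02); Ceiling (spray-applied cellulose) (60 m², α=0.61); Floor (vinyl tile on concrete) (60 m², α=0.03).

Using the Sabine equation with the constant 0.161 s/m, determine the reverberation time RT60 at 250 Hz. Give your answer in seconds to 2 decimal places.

0.69 s

Total absorption A = 83.6*0.06 + 13.1*0.02 + 60*0.61 + 60*0.03
  = 5.016 + 0.262 + 36.600 + 1.800 = 43.678 m² sabins.
Room volume: 186.093 m³.
T = 0.161 V/A = 0.161·186.093/43.678 = 0.69 s.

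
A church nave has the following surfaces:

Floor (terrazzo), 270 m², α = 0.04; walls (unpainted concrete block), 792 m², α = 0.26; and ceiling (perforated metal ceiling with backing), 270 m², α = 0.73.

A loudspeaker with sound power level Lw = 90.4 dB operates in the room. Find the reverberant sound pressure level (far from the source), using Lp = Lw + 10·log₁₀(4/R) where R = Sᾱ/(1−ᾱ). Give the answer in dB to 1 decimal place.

68.6 dB

Σ(Sᵢαᵢ) = 270×0.04 + 792×0.26 + 270×0.73 = 413.820; total area S = 1332.0 m².
ᾱ = 0.3107, so room constant R = A/(1−ᾱ) = 600.348 m².
Lp = Lw + 10 log₁₀(4/R) = 90.4 -21.76 = 68.6 dB.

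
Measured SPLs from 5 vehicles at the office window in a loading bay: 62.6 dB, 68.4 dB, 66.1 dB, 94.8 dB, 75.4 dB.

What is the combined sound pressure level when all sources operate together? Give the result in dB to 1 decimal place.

94.9 dB

Sum in the linear (power) domain: Σ 10^(Lᵢ/10) = 10^(62.6/10) + 10^(68.4/10) + 10^(66.1/10) + 10^(94.8/10) + 10^(75.4/10) = 3.067e+09.
Back to dB: 10·log₁₀ Σ = 94.9 dB.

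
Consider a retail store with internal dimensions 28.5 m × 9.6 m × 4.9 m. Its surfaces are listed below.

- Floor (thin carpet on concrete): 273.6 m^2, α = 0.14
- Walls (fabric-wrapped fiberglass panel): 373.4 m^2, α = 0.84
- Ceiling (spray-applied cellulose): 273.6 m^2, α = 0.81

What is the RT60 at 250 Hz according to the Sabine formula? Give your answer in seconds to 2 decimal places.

0.38 s

Summing Sᵢαᵢ: 38.304 + 313.656 + 221.616 → A = 573.576 sabins.
V = 28.5·9.6·4.9 = 1340.64 m³.
RT60 = 0.161 · V / A = 0.161 × 1340.64 / 573.576 = 0.38 s.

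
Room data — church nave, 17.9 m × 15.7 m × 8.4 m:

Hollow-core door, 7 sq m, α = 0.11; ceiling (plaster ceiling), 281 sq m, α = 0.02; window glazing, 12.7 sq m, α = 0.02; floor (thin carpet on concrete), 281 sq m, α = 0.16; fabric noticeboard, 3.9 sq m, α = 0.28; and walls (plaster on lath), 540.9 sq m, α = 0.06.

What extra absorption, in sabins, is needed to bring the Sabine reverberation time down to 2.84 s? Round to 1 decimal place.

A₁ = Σ Sᵢαᵢ = 7×0.11 + 281×0.02 + 12.7×0.02 + 281×0.16 + 3.9×0.28 + 540.9×0.06 = 85.150 sabins.
V = 2360.652 m³. Required absorption A₂ = 0.161 × 2360.652 / 2.84 = 133.826 sabins.
Additional absorption ΔA = 133.826 − 85.150 = 48.7 sabins.

48.7 sabins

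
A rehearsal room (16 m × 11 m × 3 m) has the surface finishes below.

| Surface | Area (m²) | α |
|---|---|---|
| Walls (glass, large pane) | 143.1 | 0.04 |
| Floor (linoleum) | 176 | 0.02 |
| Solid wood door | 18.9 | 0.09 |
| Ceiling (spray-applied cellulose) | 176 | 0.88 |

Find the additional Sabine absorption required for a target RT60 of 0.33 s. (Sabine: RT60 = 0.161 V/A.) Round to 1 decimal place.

91.8 sabins

Total absorption A₁ = 143.1×0.04 + 176×0.02 + 18.9×0.09 + 176×0.88
  = 5.724 + 3.520 + 1.701 + 154.880 = 165.825 m² sabins.
V = 528 m³. Required absorption A₂ = 0.161 × 528 / 0.33 = 257.600 sabins.
ΔA = A₂ − A₁ = 257.600 − 165.825 = 91.8 sabins.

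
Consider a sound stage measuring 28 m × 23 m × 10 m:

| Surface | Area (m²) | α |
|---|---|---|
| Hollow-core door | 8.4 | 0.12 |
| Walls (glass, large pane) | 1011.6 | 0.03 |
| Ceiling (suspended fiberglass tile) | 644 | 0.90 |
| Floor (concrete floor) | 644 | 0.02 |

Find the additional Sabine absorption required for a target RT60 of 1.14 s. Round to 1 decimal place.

Summing Sᵢαᵢ: 1.008 + 30.348 + 579.600 + 12.880 → A₁ = 623.836 sabins.
Target A₂ = 0.161·6440/1.14 = 909.509 sabins (V = 6440 m³).
ΔA = A₂ − A₁ = 909.509 − 623.836 = 285.7 sabins.

285.7 sabins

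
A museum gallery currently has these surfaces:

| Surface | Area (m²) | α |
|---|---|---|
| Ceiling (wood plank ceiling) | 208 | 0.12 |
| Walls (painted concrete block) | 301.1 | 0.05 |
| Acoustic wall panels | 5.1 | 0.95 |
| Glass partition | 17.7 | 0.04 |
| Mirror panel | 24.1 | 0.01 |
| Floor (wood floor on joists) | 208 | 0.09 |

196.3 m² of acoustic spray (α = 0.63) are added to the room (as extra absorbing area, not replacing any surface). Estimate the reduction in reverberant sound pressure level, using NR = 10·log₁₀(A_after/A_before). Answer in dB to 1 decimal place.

Total absorption A_before = 208*0.12 + 301.1*0.05 + 5.1*0.95 + 17.7*0.04 + 24.1*0.01 + 208*0.09
  = 24.960 + 15.055 + 4.845 + 0.708 + 0.241 + 18.720 = 64.529 m² sabins.
Added absorption = 196.3 × 0.63 = 123.669 sabins.
New total A_after = 188.198 sabins.
NR = 10·log₁₀(188.198/64.529) = 4.6 dB.

4.6 dB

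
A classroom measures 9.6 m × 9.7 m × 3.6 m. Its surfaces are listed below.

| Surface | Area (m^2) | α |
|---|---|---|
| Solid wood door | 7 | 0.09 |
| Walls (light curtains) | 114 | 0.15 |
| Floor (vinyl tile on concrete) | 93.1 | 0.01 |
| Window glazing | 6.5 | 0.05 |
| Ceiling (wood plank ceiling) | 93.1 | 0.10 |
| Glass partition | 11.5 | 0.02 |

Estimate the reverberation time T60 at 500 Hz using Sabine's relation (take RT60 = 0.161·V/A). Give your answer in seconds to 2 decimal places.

A = Σ Sᵢαᵢ = 7·0.09 + 114·0.15 + 93.1·0.01 + 6.5·0.05 + 93.1·0.10 + 11.5·0.02 = 28.526 sabins.
Room volume: 335.232 m³.
RT60 = 0.161 · V / A = 0.161 × 335.232 / 28.526 = 1.89 s.

1.89 s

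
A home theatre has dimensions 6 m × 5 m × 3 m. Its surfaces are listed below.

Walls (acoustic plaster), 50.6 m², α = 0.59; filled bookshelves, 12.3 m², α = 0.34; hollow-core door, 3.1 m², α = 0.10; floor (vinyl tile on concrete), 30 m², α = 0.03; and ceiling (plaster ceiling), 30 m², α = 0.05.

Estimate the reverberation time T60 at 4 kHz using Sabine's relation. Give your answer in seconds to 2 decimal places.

0.39 s

Equivalent absorption area: A = 50.6·0.59 + 12.3·0.34 + 3.1·0.10 + 30·0.03 + 30·0.05 = 36.746 m².
Room volume: 90 m³.
Sabine: RT60 = 0.161 × 90 / 36.746 = 0.39 s.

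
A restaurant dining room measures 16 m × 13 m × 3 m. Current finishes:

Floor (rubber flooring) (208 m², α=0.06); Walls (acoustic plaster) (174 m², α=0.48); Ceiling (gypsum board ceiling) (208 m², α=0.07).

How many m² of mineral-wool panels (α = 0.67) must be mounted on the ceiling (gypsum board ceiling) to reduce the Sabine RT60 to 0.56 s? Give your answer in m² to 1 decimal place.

Summing Sᵢαᵢ: 12.480 + 83.520 + 14.560 → A₁ = 110.560 sabins.
Required A₂ = 0.161·624/0.56 = 179.400 sabins.
ΔA needed = 179.400 − 110.560 = 68.840 sabins.
Each m² of panel replacing the ceiling (gypsum board ceiling) adds (0.67 − 0.07) = 0.60 sabins.
Panel area = 68.840 / 0.60 = 114.7 m².

114.7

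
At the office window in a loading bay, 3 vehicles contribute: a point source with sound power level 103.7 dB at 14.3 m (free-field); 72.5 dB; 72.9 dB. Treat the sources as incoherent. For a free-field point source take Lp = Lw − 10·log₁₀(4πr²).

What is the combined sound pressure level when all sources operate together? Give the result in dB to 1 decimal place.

Source at 14.3 m: Lp = 103.7 − 10·log₁₀(4π·14.3²) = 103.7 − 10·log₁₀(2569.697) = 69.6 dB.
Converting to relative power and adding: 10^(69.6/10) + 10^(72.5/10) + 10^(72.9/10) = 4.64e+07.
L_total = 10·log₁₀(4.64e+07) = 76.7 dB.

76.7 dB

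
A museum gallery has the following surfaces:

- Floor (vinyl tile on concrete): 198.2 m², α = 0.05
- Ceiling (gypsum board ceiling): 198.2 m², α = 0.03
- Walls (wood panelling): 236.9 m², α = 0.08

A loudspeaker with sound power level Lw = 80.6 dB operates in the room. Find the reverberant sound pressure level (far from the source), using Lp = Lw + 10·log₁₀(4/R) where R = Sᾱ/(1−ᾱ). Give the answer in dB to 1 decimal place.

A = 34.808 sabins; S = 633.3 m².
ᾱ = 0.0550, so room constant R = A/(1−ᾱ) = 36.834 m².
Lp = 80.6 + 10·log₁₀(4/36.834) = 80.6 + (-9.64) = 71.0 dB.

71.0 dB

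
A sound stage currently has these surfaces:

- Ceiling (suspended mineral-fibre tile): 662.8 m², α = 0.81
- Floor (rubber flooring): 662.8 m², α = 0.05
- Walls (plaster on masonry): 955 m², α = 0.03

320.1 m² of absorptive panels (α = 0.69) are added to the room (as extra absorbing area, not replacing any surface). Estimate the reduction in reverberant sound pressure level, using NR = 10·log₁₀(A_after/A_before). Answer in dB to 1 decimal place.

A_before = Σ Sᵢαᵢ = 662.8×0.81 + 662.8×0.05 + 955×0.03 = 598.658 sabins.
Added absorption = 320.1 × 0.69 = 220.869 sabins.
New total A_after = 819.527 sabins.
Reduction = 10 log₁₀(A_after/A_before) = 10 log₁₀(1.3689) = 1.4 dB.

1.4 dB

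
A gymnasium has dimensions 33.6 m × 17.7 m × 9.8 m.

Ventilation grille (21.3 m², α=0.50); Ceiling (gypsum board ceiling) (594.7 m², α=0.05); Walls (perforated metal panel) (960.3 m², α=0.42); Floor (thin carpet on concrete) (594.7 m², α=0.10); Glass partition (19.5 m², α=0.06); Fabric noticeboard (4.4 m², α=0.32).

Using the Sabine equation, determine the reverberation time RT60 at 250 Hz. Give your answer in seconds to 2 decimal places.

A = Σ Sᵢαᵢ = 21.3×0.50 + 594.7×0.05 + 960.3×0.42 + 594.7×0.10 + 19.5×0.06 + 4.4×0.32 = 505.759 sabins.
V = 33.6·17.7·9.8 = 5828.256 m³.
Sabine: RT60 = 0.161 × 5828.256 / 505.759 = 1.86 s.

1.86 s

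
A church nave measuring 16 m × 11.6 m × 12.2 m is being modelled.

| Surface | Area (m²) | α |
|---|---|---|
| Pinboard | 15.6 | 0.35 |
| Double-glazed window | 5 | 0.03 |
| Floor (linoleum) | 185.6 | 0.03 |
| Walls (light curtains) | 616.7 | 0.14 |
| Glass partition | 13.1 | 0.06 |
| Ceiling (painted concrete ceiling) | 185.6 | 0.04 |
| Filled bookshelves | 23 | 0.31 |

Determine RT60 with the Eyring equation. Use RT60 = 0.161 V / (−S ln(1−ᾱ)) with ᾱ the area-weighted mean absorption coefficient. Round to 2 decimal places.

3.05 s

Total surface area S = 15.6 + 5 + 185.6 + 616.7 + 13.1 + 185.6 + 23 = 1044.6 m².
Σ(Sᵢαᵢ) = 15.6×0.35 + 5×0.03 + 185.6×0.03 + 616.7×0.14 + 13.1×0.06 + 185.6×0.04 + 23×0.31 = 112.856.
Mean coefficient ᾱ = A/S = 0.1080.
−S·ln(1−ᾱ) = −1044.6 × ln(1 − 0.1080) = 119.386.
V = 16 × 11.6 × 12.2 = 2264.32 m³.
T = 0.161·V/[−S·ln(1−ᾱ)] = 0.161·2264.32/119.386 = 3.05 s.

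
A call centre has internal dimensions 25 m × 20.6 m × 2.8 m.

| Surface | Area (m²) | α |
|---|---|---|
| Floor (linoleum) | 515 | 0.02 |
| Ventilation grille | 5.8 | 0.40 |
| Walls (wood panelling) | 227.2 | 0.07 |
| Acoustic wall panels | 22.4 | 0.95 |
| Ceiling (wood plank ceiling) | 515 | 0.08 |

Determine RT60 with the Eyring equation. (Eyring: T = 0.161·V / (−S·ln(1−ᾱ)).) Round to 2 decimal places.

2.46 s

S = Σ Sᵢ = 1285.4 m².
Σ(Sᵢαᵢ) = 515×0.02 + 5.8×0.40 + 227.2×0.07 + 22.4×0.95 + 515×0.08 = 91.004.
ᾱ = 91.004 / 1285.4 = 0.0708.
−S·ln(1−ᾱ) = −1285.4 × ln(1 − 0.0708) = 94.389.
V = 25 × 20.6 × 2.8 = 1442 m³.
T = 0.161·V/[−S·ln(1−ᾱ)] = 0.161·1442/94.389 = 2.46 s.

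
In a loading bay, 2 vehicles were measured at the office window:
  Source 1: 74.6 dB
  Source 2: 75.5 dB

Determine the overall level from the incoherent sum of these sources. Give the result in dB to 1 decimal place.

78.1 dB

Converting to relative power and adding: 10^(74.6/10) + 10^(75.5/10) = 6.432e+07.
Back to dB: 10·log₁₀ Σ = 78.1 dB.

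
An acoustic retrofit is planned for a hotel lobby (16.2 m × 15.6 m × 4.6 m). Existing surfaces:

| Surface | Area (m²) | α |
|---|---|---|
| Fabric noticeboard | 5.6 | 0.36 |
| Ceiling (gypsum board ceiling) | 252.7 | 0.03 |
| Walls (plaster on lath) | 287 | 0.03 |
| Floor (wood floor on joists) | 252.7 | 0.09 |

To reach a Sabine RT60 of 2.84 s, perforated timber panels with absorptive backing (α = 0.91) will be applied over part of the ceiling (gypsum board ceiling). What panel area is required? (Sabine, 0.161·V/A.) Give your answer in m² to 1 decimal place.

28.4

A₁ = Σ Sᵢαᵢ = 5.6·0.36 + 252.7·0.03 + 287·0.03 + 252.7·0.09 = 40.950 sabins.
V = 1162.512 m³. Target absorption A₂ = 0.161 × 1162.512 / 2.84 = 65.903 sabins.
Absorption to add: 65.903 − 40.950 = 24.953 sabins.
Net gain per m²: Δα = 0.91 − 0.03 = 0.88.
Panel area = 24.953 / 0.88 = 28.4 m².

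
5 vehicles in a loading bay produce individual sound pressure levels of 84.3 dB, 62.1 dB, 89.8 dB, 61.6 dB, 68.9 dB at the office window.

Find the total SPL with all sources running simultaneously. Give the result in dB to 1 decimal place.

Converting to relative power and adding: 10^(84.3/10) + 10^(62.1/10) + 10^(89.8/10) + 10^(61.6/10) + 10^(68.9/10) = 1.235e+09.
Combined level = 10 log₁₀(1.235e+09) = 90.9 dB.

90.9 dB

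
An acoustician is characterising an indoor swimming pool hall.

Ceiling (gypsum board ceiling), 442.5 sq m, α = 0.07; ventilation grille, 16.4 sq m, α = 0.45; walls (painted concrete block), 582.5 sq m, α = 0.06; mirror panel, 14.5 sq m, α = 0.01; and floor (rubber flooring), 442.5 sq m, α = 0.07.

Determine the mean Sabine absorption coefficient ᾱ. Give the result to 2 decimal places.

0.07

S = Σ Sᵢ = 442.5 + 16.4 + 582.5 + 14.5 + 442.5 = 1498.4 sq m.
Weighted sum Σ Sα = 104.425.
ᾱ = 104.425 / 1498.4 = 0.07.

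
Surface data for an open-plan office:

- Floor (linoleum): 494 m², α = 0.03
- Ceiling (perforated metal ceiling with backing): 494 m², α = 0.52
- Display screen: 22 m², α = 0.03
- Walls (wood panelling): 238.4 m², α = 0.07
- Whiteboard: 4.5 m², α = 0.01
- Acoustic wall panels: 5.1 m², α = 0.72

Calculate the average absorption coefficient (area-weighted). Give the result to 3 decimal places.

0.233

S = Σ Sᵢ = 494 + 494 + 22 + 238.4 + 4.5 + 5.1 = 1258.0 m².
Weighted sum Σ Sα = 292.765.
ᾱ = A/S = 0.233.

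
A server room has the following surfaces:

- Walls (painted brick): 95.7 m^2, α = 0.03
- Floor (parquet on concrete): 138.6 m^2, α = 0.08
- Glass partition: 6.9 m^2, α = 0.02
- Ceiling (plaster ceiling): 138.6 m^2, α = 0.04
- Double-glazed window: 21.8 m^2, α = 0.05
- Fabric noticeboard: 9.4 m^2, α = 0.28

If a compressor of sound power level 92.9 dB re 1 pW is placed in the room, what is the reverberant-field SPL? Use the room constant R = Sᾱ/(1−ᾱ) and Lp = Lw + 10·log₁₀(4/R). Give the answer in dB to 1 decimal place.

85.0 dB

A = 23.363 sabins; S = 411.0 m^2.
ᾱ = 0.0568, so room constant R = A/(1−ᾱ) = 24.770 m^2.
Lp = 92.9 + 10·log₁₀(4/24.770) = 92.9 + (-7.92) = 85.0 dB.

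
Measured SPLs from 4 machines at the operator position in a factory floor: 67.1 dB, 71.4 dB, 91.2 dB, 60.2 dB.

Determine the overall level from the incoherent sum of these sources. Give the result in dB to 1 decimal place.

91.3 dB

Σ 10^(Lᵢ/10) = 1.338e+09.
Combined level = 10 log₁₀(1.338e+09) = 91.3 dB.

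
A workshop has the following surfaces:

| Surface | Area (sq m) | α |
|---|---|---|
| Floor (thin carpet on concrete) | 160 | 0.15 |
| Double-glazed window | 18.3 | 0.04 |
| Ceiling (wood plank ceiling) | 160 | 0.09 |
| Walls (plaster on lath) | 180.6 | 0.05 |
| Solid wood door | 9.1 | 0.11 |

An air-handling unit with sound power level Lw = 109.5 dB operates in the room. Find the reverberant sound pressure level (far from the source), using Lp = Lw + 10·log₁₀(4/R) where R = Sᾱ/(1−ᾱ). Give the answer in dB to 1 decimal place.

Σ(Sᵢαᵢ) = 160·0.15 + 18.3·0.04 + 160·0.09 + 180.6·0.05 + 9.1·0.11 = 49.163; total area S = 528.0 sq m.
ᾱ = 0.0931, so room constant R = A/(1−ᾱ) = 54.210 sq m.
Lp = Lw + 10 log₁₀(4/R) = 109.5 -11.32 = 98.2 dB.

98.2 dB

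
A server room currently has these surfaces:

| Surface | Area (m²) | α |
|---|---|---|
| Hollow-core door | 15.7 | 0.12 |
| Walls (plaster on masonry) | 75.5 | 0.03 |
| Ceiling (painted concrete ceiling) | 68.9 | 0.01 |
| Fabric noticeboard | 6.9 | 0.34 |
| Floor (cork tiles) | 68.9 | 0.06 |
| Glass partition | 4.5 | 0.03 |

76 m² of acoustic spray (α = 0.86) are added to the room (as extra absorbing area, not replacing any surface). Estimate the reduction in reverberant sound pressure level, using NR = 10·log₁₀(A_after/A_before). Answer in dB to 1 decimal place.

8.3 dB

A_before = Σ Sᵢαᵢ = 15.7·0.12 + 75.5·0.03 + 68.9·0.01 + 6.9·0.34 + 68.9·0.06 + 4.5·0.03 = 11.453 sabins.
Added absorption = 76 × 0.86 = 65.360 sabins.
A_after = 11.453 + 65.360 = 76.813 sabins.
Reduction = 10 log₁₀(A_after/A_before) = 10 log₁₀(6.7068) = 8.3 dB.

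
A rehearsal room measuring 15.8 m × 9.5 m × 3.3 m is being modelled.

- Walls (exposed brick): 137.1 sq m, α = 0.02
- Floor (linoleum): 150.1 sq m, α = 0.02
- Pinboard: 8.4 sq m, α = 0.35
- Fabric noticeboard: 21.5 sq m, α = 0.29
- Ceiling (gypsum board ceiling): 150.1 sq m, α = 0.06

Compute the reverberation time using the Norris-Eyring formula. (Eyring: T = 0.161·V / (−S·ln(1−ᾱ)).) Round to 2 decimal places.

S = Σ Sᵢ = 467.2 sq m.
Absorption A = 137.1×0.02 + 150.1×0.02 + 8.4×0.35 + 21.5×0.29 + 150.1×0.06 = 23.925 sabins.
Mean coefficient ᾱ = A/S = 0.0512.
−S·ln(1−ᾱ) = −467.2 × ln(1 − 0.0512) = 24.555.
V = 15.8 × 9.5 × 3.3 = 495.33 m³.
T = 0.161·V/[−S·ln(1−ᾱ)] = 0.161·495.33/24.555 = 3.25 s.

3.25 s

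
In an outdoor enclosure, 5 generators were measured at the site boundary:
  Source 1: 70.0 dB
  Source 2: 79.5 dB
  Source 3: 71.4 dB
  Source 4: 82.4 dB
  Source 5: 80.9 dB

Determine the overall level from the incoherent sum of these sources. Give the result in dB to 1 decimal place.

Converting to relative power and adding: 10^(70.0/10) + 10^(79.5/10) + 10^(71.4/10) + 10^(82.4/10) + 10^(80.9/10) = 4.097e+08.
Back to dB: 10·log₁₀ Σ = 86.1 dB.

86.1 dB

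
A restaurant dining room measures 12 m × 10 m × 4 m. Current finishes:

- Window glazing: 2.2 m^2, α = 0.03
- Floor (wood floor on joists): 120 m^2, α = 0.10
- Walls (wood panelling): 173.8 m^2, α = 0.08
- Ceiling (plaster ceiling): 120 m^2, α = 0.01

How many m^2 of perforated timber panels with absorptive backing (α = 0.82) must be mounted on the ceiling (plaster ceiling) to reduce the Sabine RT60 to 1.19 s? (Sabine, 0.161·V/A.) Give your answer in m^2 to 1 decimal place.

Summing Sᵢαᵢ: 0.066 + 12.000 + 13.904 + 1.200 → A₁ = 27.170 sabins.
Required A₂ = 0.161·480/1.19 = 64.941 sabins.
Absorption to add: 64.941 − 27.170 = 37.771 sabins.
Net gain per m^2: Δα = 0.82 − 0.01 = 0.81.
Panel area = 37.771 / 0.81 = 46.6 m^2.

46.6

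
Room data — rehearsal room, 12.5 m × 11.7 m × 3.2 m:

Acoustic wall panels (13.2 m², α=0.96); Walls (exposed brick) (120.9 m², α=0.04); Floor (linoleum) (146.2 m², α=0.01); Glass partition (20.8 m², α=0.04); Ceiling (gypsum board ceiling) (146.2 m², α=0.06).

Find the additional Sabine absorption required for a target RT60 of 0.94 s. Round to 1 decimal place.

Equivalent absorption area: A₁ = 13.2×0.96 + 120.9×0.04 + 146.2×0.01 + 20.8×0.04 + 146.2×0.06 = 28.574 m².
Target A₂ = 0.161·468/0.94 = 80.157 sabins (V = 468 m³).
Shortfall: 80.157 − 28.574 = 51.6 sabins.

51.6 sabins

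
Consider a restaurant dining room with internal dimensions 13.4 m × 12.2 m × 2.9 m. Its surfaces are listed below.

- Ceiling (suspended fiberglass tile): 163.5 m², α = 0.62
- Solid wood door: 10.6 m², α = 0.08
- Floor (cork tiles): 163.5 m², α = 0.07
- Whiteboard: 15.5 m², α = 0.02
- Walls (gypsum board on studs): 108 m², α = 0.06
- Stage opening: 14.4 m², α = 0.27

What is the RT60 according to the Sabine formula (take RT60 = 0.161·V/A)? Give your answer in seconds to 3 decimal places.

0.614 seconds

A = Σ Sᵢαᵢ = 163.5×0.62 + 10.6×0.08 + 163.5×0.07 + 15.5×0.02 + 108×0.06 + 14.4×0.27 = 124.341 sabins.
V = 13.4·12.2·2.9 = 474.092 m³.
Sabine: RT60 = 0.161 × 474.092 / 124.341 = 0.614 s.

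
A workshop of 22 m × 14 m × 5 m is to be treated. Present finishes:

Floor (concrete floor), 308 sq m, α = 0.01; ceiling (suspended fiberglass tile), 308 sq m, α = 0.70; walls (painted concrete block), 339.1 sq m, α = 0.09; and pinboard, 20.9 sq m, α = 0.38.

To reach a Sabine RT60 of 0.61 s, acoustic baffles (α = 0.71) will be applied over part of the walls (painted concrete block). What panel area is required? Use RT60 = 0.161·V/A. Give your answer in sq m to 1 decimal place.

240.8

A₁ = Σ Sᵢαᵢ = 308·0.01 + 308·0.70 + 339.1·0.09 + 20.9·0.38 = 257.141 sabins.
V = 1540 m³. Target absorption A₂ = 0.161 × 1540 / 0.61 = 406.459 sabins.
ΔA needed = 406.459 − 257.141 = 149.318 sabins.
Net gain per sq m: Δα = 0.71 − 0.09 = 0.62.
Area = ΔA/Δα = 149.318/0.62 = 240.8 sq m.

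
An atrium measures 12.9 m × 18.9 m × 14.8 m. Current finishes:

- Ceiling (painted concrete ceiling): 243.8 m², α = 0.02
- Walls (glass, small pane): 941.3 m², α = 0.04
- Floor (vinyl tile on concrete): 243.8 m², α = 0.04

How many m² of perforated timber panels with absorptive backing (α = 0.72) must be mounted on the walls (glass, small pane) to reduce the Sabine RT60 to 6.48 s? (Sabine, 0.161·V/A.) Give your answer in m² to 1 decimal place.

55.0

A₁ = Σ Sᵢαᵢ = 243.8×0.02 + 941.3×0.04 + 243.8×0.04 = 52.280 sabins.
Required A₂ = 0.161·3608.388/6.48 = 89.653 sabins.
Absorption to add: 89.653 − 52.280 = 37.373 sabins.
Net gain per m²: Δα = 0.72 − 0.04 = 0.68.
Area = ΔA/Δα = 37.373/0.68 = 55.0 m².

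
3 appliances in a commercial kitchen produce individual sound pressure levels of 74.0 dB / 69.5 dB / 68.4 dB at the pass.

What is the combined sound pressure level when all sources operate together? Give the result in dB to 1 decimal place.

Sum in the linear (power) domain: Σ 10^(Lᵢ/10) = 10^(74.0/10) + 10^(69.5/10) + 10^(68.4/10) = 4.095e+07.
Combined level = 10 log₁₀(4.095e+07) = 76.1 dB.

76.1 dB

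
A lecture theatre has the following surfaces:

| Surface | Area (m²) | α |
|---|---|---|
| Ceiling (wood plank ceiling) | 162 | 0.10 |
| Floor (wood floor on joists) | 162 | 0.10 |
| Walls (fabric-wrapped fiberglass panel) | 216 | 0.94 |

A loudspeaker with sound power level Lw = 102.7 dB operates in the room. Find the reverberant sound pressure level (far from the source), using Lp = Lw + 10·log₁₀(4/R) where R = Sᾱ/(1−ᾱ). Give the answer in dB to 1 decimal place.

A = 235.440 sabins; S = 540.0 m².
ᾱ = 0.4360, so room constant R = A/(1−ᾱ) = 417.447 m².
Lp = 102.7 + 10·log₁₀(4/417.447) = 102.7 + (-20.19) = 82.5 dB.

82.5 dB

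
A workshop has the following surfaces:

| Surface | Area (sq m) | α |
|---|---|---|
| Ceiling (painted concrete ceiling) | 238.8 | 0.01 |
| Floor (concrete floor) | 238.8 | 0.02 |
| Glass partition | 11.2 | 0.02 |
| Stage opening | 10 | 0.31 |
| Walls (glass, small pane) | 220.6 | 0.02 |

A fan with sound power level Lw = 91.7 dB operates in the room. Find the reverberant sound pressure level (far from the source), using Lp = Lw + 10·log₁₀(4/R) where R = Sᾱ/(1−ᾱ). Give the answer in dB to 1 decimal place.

85.9 dB

A = 14.900 sabins; S = 719.4 sq m.
ᾱ = 14.900/719.4 = 0.0207; R = Sᾱ/(1−ᾱ) = 14.900/(1−0.0207) = 15.215 sq m.
Lp = 91.7 + 10·log₁₀(4/15.215) = 91.7 + (-5.80) = 85.9 dB.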